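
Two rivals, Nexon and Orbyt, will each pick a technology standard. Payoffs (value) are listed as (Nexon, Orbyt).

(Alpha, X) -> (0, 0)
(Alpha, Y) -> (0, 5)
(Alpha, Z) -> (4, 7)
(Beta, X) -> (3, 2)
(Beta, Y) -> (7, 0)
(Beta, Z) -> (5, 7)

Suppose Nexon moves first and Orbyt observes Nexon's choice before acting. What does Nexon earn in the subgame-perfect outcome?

Solve by backward induction (Nexon leads).
- Alpha → Orbyt plays Z (best of 0, 5, 7); Nexon gets 4.
- Beta → Orbyt plays Z (best of 2, 0, 7); Nexon gets 5.
Nexon's induced payoffs are 4, 5, so Nexon commits to Beta. Subgame-perfect outcome: (Beta, Z) with payoffs (5, 7).

5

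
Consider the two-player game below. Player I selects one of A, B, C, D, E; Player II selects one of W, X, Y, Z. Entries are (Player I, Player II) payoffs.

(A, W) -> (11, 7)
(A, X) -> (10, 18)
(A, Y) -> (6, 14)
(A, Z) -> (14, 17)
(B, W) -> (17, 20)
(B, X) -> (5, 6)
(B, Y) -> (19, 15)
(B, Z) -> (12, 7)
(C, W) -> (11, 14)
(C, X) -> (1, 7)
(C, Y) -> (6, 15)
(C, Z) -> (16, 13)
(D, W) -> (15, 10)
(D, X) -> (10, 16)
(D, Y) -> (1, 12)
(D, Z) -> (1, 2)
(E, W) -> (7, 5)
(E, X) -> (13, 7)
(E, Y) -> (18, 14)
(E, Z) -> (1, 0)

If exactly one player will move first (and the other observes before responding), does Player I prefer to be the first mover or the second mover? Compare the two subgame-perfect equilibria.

first

If Player I leads: Player II's best replies are A→X, B→W, C→Y, D→X, E→Y; Player I's induced payoffs 10, 17, 6, 10, 18; outcome (E, Y), payoffs (18, 14).
If Player II leads: Player I's best replies are W→B, X→E, Y→B, Z→C; Player II's induced payoffs 20, 7, 15, 13; outcome (B, W), payoffs (17, 20).
Player I gets 18 moving first and 17 moving second, so Player I prefers to move first.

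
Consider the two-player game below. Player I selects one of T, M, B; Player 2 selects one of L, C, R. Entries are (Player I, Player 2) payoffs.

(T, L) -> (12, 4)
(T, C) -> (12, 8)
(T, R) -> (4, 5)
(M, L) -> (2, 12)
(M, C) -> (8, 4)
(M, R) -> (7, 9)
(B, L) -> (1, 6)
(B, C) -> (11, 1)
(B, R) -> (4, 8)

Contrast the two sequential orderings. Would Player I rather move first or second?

If Player I leads: Player 2's best replies are T→C, M→L, B→R; Player I's induced payoffs 12, 2, 4; outcome (T, C), payoffs (12, 8).
If Player 2 leads: Player I's best replies are L→T, C→T, R→M; Player 2's induced payoffs 4, 8, 9; outcome (M, R), payoffs (7, 9).
Player I gets 12 moving first and 7 moving second, so Player I prefers to move first.

first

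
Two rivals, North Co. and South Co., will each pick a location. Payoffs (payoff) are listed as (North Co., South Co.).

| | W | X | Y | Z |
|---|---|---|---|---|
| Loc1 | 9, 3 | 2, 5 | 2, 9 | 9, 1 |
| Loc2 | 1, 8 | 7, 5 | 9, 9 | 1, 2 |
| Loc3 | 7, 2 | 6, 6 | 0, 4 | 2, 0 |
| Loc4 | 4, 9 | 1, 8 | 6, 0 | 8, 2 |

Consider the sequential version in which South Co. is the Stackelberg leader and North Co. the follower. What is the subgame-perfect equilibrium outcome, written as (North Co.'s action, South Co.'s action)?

(Loc2, Y)

North Co. best-responds to each possible South Co. move:
- W: BR = Loc1, leader payoff 3.
- X: BR = Loc2, leader payoff 5.
- Y: BR = Loc2, leader payoff 9.
- Z: BR = Loc1, leader payoff 1.
South Co.'s induced payoffs are 3, 5, 9, 1, so South Co. commits to Y. Subgame-perfect outcome: (Loc2, Y) with payoffs (9, 9).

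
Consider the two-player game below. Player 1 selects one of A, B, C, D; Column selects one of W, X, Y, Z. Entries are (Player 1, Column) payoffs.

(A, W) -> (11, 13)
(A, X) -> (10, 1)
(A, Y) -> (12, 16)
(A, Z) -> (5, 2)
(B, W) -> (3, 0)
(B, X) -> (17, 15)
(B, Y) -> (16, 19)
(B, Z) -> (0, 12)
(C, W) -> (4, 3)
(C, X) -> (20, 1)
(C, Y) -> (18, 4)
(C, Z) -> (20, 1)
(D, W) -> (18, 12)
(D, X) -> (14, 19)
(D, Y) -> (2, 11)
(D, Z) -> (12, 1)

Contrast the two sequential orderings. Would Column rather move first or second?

If Player 1 leads: Column's best replies are A→Y, B→Y, C→Y, D→X; Player 1's induced payoffs 12, 16, 18, 14; outcome (C, Y), payoffs (18, 4).
If Column leads: Player 1's best replies are W→D, X→C, Y→C, Z→C; Column's induced payoffs 12, 1, 4, 1; outcome (D, W), payoffs (18, 12).
Column gets 12 moving first and 4 moving second, so Column prefers to move first.

first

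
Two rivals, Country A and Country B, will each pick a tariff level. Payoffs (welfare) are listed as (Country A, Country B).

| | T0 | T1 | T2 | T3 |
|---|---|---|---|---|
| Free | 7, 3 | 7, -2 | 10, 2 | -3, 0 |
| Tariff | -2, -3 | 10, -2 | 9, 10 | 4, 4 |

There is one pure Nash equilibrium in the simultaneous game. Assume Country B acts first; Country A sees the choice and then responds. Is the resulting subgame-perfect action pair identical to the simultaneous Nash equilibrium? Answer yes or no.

Work backward from Country A's decision.
- T0: Country A compares 7, -2 and picks Free; Country B would get 3.
- T1: Country A compares 7, 10 and picks Tariff; Country B would get -2.
- T2: Country A compares 10, 9 and picks Free; Country B would get 2.
- T3: Country A compares -3, 4 and picks Tariff; Country B would get 4.
Country B's induced payoffs are 3, -2, 2, 4, so Country B commits to T3. Subgame-perfect outcome: (Tariff, T3) with payoffs (4, 4).
Now find the simultaneous Nash equilibrium.
Country A's best replies: T0→Free; T1→Tariff; T2→Free; T3→Tariff.
Country B's best replies: Free→T0; Tariff→T2.
The unique mutual best reply is (Free, T0), giving (7, 3).
Sequential outcome (Tariff, T3) differs from the Nash profile (Free, T0).

no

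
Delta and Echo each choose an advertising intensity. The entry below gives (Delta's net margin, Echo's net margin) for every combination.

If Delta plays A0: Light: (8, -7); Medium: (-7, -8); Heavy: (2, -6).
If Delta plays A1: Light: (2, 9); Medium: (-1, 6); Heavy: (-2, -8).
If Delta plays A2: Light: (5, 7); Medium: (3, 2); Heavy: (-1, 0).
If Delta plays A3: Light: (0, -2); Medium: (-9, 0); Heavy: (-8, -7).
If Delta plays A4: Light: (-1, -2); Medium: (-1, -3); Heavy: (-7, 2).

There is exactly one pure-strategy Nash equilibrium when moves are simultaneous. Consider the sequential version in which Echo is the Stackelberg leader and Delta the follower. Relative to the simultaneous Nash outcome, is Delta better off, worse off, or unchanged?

better off

Backward induction with Echo moving first.
- Light: BR = A0, leader payoff -7.
- Medium: BR = A2, leader payoff 2.
- Heavy: BR = A0, leader payoff -6.
Among -7, 2, -6, the best is 2 at Medium. Subgame-perfect outcome: (A2, Medium) with payoffs (3, 2).
Now find the simultaneous Nash equilibrium.
Delta's best replies: Light→A0; Medium→A2; Heavy→A0.
Echo's best replies: A0→Heavy; A1→Light; A2→Light; A3→Medium; A4→Heavy.
Only (A0, Heavy) has each player best-responding; Nash payoffs (2, -6).
Delta earns 3 sequentially versus 2 at the Nash outcome: better off.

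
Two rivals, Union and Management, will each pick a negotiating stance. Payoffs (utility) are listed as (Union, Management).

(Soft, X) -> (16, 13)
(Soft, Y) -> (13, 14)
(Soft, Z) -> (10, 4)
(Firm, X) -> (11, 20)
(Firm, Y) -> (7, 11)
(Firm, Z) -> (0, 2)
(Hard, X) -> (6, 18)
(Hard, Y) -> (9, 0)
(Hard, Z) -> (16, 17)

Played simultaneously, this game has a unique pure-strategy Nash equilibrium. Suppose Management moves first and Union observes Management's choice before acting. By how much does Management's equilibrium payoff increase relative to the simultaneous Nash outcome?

Work backward from Union's decision.
- X: Union compares 16, 11, 6 and picks Soft; Management would get 13.
- Y: Union compares 13, 7, 9 and picks Soft; Management would get 14.
- Z: Union compares 10, 0, 16 and picks Hard; Management would get 17.
Among 13, 14, 17, the best is 17 at Z. Subgame-perfect outcome: (Hard, Z) with payoffs (16, 17).
Under simultaneous play:
Union's best replies: X→Soft; Y→Soft; Z→Hard.
Management's best replies: Soft→Y; Firm→X; Hard→X.
Only (Soft, Y) has each player best-responding; Nash payoffs (13, 14).
Management's commitment gain: 17 − 14 = 3.

3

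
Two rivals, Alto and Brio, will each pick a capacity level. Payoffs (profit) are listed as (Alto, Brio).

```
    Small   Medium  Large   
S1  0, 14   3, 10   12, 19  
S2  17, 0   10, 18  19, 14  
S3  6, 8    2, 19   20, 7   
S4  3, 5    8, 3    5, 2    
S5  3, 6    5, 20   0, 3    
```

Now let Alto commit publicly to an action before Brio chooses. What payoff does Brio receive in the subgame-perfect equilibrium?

Work backward from Brio's decision.
- S1: BR = Large, leader payoff 12.
- S2: BR = Medium, leader payoff 10.
- S3: BR = Medium, leader payoff 2.
- S4: BR = Small, leader payoff 3.
- S5: BR = Medium, leader payoff 5.
Among 12, 10, 2, 3, 5, the best is 12 at S1. Subgame-perfect outcome: (S1, Large) with payoffs (12, 19).

19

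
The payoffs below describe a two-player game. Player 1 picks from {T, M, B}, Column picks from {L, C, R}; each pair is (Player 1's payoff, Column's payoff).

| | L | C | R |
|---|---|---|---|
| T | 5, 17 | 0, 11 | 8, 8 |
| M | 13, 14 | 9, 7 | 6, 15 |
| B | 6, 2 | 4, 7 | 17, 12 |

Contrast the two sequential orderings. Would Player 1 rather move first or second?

If Player 1 leads: Column's best replies are T→L, M→R, B→R; Player 1's induced payoffs 5, 6, 17; outcome (B, R), payoffs (17, 12).
If Column leads: Player 1's best replies are L→M, C→M, R→B; Column's induced payoffs 14, 7, 12; outcome (M, L), payoffs (13, 14).
Player 1 gets 17 moving first and 13 moving second, so Player 1 prefers to move first.

first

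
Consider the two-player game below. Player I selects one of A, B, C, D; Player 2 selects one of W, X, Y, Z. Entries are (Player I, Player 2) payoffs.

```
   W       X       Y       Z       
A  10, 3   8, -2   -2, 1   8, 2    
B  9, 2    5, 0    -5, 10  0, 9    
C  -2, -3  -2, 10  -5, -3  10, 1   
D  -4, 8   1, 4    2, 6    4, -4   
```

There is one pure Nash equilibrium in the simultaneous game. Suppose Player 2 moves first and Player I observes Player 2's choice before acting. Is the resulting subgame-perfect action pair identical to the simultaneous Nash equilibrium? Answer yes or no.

Solve by backward induction (Player 2 leads).
- W → Player I plays A (best of 10, 9, -2, -4); Player 2 gets 3.
- X → Player I plays A (best of 8, 5, -2, 1); Player 2 gets -2.
- Y → Player I plays D (best of -2, -5, -5, 2); Player 2 gets 6.
- Z → Player I plays C (best of 8, 0, 10, 4); Player 2 gets 1.
Maximizing over 3, -2, 6, 1, Player 2 chooses Y. Subgame-perfect outcome: (D, Y) with payoffs (2, 6).
Under simultaneous play:
Player I's best replies: W→A; X→A; Y→D; Z→C.
Player 2's best replies: A→W; B→Y; C→X; D→W.
Only (A, W) has each player best-responding; Nash payoffs (10, 3).
Sequential outcome (D, Y) differs from the Nash profile (A, W).

no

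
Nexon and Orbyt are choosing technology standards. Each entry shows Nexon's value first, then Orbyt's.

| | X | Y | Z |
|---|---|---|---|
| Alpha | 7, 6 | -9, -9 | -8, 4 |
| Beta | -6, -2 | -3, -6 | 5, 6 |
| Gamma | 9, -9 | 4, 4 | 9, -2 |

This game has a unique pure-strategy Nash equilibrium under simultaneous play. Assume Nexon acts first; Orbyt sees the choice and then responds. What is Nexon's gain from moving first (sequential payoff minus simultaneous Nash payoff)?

3

Work backward from Orbyt's decision.
- Alpha: Orbyt compares 6, -9, 4 and picks X; Nexon would get 7.
- Beta: Orbyt compares -2, -6, 6 and picks Z; Nexon would get 5.
- Gamma: Orbyt compares -9, 4, -2 and picks Y; Nexon would get 4.
Among 7, 5, 4, the best is 7 at Alpha. Subgame-perfect outcome: (Alpha, X) with payoffs (7, 6).
For the simultaneous game, intersect best replies.
Nexon's best replies: X→Gamma; Y→Gamma; Z→Gamma.
Orbyt's best replies: Alpha→X; Beta→Z; Gamma→Y.
The unique mutual best reply is (Gamma, Y), giving (4, 4).
Nexon's commitment gain: 7 − 4 = 3.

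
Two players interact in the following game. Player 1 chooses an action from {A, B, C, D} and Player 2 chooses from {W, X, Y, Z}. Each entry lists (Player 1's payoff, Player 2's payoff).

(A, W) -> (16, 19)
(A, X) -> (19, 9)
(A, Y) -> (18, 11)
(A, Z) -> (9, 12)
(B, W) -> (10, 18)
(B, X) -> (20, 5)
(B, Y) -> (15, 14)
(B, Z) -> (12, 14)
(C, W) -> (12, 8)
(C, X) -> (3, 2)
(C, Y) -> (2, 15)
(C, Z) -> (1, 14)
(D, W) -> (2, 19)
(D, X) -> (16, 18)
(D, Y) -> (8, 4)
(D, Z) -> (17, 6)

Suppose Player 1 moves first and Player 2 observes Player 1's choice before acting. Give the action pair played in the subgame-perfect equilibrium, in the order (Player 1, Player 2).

(A, W)

Backward induction with Player 1 moving first.
- A → Player 2 plays W (best of 19, 9, 11, 12); Player 1 gets 16.
- B → Player 2 plays W (best of 18, 5, 14, 14); Player 1 gets 10.
- C → Player 2 plays Y (best of 8, 2, 15, 14); Player 1 gets 2.
- D → Player 2 plays W (best of 19, 18, 4, 6); Player 1 gets 2.
Among 16, 10, 2, 2, the best is 16 at A. Subgame-perfect outcome: (A, W) with payoffs (16, 19).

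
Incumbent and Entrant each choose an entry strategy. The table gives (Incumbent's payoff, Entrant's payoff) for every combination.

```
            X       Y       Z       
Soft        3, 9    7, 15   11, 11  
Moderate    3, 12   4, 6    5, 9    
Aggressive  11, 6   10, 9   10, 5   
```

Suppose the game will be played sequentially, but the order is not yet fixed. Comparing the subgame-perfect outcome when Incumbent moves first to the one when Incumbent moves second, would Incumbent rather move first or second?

second

If Incumbent leads: Entrant's best replies are Soft→Y, Moderate→X, Aggressive→Y; Incumbent's induced payoffs 7, 3, 10; outcome (Aggressive, Y), payoffs (10, 9).
If Entrant leads: Incumbent's best replies are X→Aggressive, Y→Aggressive, Z→Soft; Entrant's induced payoffs 6, 9, 11; outcome (Soft, Z), payoffs (11, 11).
Incumbent gets 10 moving first and 11 moving second, so Incumbent prefers to move second.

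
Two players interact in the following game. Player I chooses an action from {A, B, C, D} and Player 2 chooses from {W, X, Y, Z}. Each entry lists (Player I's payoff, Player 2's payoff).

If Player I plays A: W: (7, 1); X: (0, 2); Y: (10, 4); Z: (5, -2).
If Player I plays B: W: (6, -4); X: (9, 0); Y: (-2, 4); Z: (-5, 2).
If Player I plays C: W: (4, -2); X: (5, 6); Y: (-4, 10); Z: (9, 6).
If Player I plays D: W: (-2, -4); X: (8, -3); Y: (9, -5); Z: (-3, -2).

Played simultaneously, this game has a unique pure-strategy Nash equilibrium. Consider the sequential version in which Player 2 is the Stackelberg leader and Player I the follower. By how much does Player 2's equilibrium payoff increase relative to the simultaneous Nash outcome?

Work backward from Player I's decision.
- W → Player I plays A (best of 7, 6, 4, -2); Player 2 gets 1.
- X → Player I plays B (best of 0, 9, 5, 8); Player 2 gets 0.
- Y → Player I plays A (best of 10, -2, -4, 9); Player 2 gets 4.
- Z → Player I plays C (best of 5, -5, 9, -3); Player 2 gets 6.
Maximizing over 1, 0, 4, 6, Player 2 chooses Z. Subgame-perfect outcome: (C, Z) with payoffs (9, 6).
For the simultaneous game, intersect best replies.
Player I's best replies: W→A; X→B; Y→A; Z→C.
Player 2's best replies: A→Y; B→Y; C→Y; D→Z.
Only (A, Y) has each player best-responding; Nash payoffs (10, 4).
Player 2's commitment gain: 6 − 4 = 2.

2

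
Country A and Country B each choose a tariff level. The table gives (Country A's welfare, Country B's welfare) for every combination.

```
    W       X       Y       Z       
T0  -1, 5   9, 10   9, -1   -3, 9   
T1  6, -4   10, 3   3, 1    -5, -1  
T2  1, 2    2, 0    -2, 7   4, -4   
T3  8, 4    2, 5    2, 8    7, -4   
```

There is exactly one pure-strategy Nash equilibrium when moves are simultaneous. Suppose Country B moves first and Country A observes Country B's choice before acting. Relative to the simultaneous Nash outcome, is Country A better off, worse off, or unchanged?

worse off

Backward induction with Country B moving first.
- W: Country A compares -1, 6, 1, 8 and picks T3; Country B would get 4.
- X: Country A compares 9, 10, 2, 2 and picks T1; Country B would get 3.
- Y: Country A compares 9, 3, -2, 2 and picks T0; Country B would get -1.
- Z: Country A compares -3, -5, 4, 7 and picks T3; Country B would get -4.
Maximizing over 4, 3, -1, -4, Country B chooses W. Subgame-perfect outcome: (T3, W) with payoffs (8, 4).
Under simultaneous play:
Country A's best replies: W→T3; X→T1; Y→T0; Z→T3.
Country B's best replies: T0→X; T1→X; T2→Y; T3→Y.
The unique mutual best reply is (T1, X), giving (10, 3).
Country A earns 8 sequentially versus 10 at the Nash outcome: worse off.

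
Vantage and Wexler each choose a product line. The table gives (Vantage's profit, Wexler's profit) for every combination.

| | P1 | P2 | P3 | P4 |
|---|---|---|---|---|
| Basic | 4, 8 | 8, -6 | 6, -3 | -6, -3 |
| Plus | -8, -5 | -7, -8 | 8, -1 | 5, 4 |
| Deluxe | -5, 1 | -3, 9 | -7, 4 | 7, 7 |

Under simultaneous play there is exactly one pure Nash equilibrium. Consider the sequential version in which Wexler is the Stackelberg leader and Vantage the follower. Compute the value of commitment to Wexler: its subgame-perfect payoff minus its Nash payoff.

0

Work backward from Vantage's decision.
- P1: BR = Basic, leader payoff 8.
- P2: BR = Basic, leader payoff -6.
- P3: BR = Plus, leader payoff -1.
- P4: BR = Deluxe, leader payoff 7.
Maximizing over 8, -6, -1, 7, Wexler chooses P1. Subgame-perfect outcome: (Basic, P1) with payoffs (4, 8).
For the simultaneous game, intersect best replies.
Vantage's best replies: P1→Basic; P2→Basic; P3→Plus; P4→Deluxe.
Wexler's best replies: Basic→P1; Plus→P4; Deluxe→P2.
The unique mutual best reply is (Basic, P1), giving (4, 8).
Wexler's commitment gain: 8 − 8 = 0.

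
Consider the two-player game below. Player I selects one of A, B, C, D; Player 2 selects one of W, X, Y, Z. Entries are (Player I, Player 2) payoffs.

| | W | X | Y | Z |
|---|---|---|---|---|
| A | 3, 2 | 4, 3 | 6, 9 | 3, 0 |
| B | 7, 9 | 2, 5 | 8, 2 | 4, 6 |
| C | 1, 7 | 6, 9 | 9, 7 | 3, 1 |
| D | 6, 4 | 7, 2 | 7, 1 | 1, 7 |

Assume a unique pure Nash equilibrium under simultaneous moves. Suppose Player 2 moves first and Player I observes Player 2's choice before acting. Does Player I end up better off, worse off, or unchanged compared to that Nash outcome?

unchanged

Player I best-responds to each possible Player 2 move:
- W: BR = B, leader payoff 9.
- X: BR = D, leader payoff 2.
- Y: BR = C, leader payoff 7.
- Z: BR = B, leader payoff 6.
Player 2's induced payoffs are 9, 2, 7, 6, so Player 2 commits to W. Subgame-perfect outcome: (B, W) with payoffs (7, 9).
For the simultaneous game, intersect best replies.
Player I's best replies: W→B; X→D; Y→C; Z→B.
Player 2's best replies: A→Y; B→W; C→X; D→Z.
The unique mutual best reply is (B, W), giving (7, 9).
Player I earns 7 sequentially versus 7 at the Nash outcome: unchanged.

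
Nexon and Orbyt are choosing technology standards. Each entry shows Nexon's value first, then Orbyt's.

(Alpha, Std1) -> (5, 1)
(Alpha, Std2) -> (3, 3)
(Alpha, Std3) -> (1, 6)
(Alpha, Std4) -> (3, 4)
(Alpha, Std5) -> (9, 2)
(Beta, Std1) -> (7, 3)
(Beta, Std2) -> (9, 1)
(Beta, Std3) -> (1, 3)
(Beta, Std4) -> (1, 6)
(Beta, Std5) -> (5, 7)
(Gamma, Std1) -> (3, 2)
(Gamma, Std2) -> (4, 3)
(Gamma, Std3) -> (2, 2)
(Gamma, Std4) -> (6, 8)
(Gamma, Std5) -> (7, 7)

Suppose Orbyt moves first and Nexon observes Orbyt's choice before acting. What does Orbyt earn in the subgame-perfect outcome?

8

Nexon best-responds to each possible Orbyt move:
- Std1: BR = Beta, leader payoff 3.
- Std2: BR = Beta, leader payoff 1.
- Std3: BR = Gamma, leader payoff 2.
- Std4: BR = Gamma, leader payoff 8.
- Std5: BR = Alpha, leader payoff 2.
Among 3, 1, 2, 8, 2, the best is 8 at Std4. Subgame-perfect outcome: (Gamma, Std4) with payoffs (6, 8).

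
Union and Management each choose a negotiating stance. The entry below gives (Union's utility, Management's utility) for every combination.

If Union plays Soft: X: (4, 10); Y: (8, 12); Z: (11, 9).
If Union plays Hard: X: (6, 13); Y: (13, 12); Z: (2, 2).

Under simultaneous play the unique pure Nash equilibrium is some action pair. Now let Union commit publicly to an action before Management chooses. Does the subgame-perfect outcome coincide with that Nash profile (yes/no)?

Work backward from Management's decision.
- Soft: BR = Y, leader payoff 8.
- Hard: BR = X, leader payoff 6.
Among 8, 6, the best is 8 at Soft. Subgame-perfect outcome: (Soft, Y) with payoffs (8, 12).
Under simultaneous play:
Union's best replies: X→Hard; Y→Hard; Z→Soft.
Management's best replies: Soft→Y; Hard→X.
The unique mutual best reply is (Hard, X), giving (6, 13).
Sequential outcome (Soft, Y) differs from the Nash profile (Hard, X).

no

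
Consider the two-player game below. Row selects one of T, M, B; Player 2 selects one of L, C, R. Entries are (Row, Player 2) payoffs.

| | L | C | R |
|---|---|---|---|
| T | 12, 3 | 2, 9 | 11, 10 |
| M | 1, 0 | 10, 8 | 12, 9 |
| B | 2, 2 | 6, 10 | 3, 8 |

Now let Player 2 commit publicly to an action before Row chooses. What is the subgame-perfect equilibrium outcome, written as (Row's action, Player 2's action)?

Backward induction with Player 2 moving first.
- L: BR = T, leader payoff 3.
- C: BR = M, leader payoff 8.
- R: BR = M, leader payoff 9.
Maximizing over 3, 8, 9, Player 2 chooses R. Subgame-perfect outcome: (M, R) with payoffs (12, 9).

(M, R)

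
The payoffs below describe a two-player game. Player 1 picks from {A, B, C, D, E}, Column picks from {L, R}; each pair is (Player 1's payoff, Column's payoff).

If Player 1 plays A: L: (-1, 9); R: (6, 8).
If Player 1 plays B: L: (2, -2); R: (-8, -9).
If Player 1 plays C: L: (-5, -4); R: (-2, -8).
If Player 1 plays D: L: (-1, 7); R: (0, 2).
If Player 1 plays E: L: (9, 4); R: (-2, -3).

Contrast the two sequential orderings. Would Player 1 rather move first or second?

If Player 1 leads: Column's best replies are A→L, B→L, C→L, D→L, E→L; Player 1's induced payoffs -1, 2, -5, -1, 9; outcome (E, L), payoffs (9, 4).
If Column leads: Player 1's best replies are L→E, R→A; Column's induced payoffs 4, 8; outcome (A, R), payoffs (6, 8).
Player 1 gets 9 moving first and 6 moving second, so Player 1 prefers to move first.

first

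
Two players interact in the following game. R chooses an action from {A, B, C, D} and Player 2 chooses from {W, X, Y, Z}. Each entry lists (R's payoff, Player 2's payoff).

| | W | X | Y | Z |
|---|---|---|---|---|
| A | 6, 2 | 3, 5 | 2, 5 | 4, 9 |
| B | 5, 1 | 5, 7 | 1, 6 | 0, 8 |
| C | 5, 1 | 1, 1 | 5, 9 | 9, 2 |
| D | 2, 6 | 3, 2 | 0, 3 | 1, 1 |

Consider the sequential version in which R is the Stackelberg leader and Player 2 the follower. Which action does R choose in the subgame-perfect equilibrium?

Backward induction with R moving first.
- A: BR = Z, leader payoff 4.
- B: BR = Z, leader payoff 0.
- C: BR = Y, leader payoff 5.
- D: BR = W, leader payoff 2.
Among 4, 0, 5, 2, the best is 5 at C. Subgame-perfect outcome: (C, Y) with payoffs (5, 9).

C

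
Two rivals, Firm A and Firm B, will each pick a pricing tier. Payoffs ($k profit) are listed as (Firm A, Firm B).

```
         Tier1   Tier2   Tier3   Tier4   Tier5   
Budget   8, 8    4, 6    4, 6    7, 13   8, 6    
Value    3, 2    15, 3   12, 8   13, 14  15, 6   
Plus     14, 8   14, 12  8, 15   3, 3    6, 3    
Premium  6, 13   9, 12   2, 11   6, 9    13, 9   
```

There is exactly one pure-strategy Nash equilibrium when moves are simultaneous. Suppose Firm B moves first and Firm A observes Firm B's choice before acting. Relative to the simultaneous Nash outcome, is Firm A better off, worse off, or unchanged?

Solve by backward induction (Firm B leads).
- Tier1 → Firm A plays Plus (best of 8, 3, 14, 6); Firm B gets 8.
- Tier2 → Firm A plays Value (best of 4, 15, 14, 9); Firm B gets 3.
- Tier3 → Firm A plays Value (best of 4, 12, 8, 2); Firm B gets 8.
- Tier4 → Firm A plays Value (best of 7, 13, 3, 6); Firm B gets 14.
- Tier5 → Firm A plays Value (best of 8, 15, 6, 13); Firm B gets 6.
Among 8, 3, 8, 14, 6, the best is 14 at Tier4. Subgame-perfect outcome: (Value, Tier4) with payoffs (13, 14).
For the simultaneous game, intersect best replies.
Firm A's best replies: Tier1→Plus; Tier2→Value; Tier3→Value; Tier4→Value; Tier5→Value.
Firm B's best replies: Budget→Tier4; Value→Tier4; Plus→Tier3; Premium→Tier1.
Only (Value, Tier4) has each player best-responding; Nash payoffs (13, 14).
Firm A earns 13 sequentially versus 13 at the Nash outcome: unchanged.

unchanged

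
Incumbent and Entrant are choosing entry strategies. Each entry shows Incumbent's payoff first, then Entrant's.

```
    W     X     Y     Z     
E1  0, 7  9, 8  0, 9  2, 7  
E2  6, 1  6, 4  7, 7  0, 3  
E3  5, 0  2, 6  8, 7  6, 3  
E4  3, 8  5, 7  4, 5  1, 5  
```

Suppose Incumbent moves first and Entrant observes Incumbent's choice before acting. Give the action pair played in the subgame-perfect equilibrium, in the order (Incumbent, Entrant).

(E3, Y)

Solve by backward induction (Incumbent leads).
- E1 → Entrant plays Y (best of 7, 8, 9, 7); Incumbent gets 0.
- E2 → Entrant plays Y (best of 1, 4, 7, 3); Incumbent gets 7.
- E3 → Entrant plays Y (best of 0, 6, 7, 3); Incumbent gets 8.
- E4 → Entrant plays W (best of 8, 7, 5, 5); Incumbent gets 3.
Maximizing over 0, 7, 8, 3, Incumbent chooses E3. Subgame-perfect outcome: (E3, Y) with payoffs (8, 7).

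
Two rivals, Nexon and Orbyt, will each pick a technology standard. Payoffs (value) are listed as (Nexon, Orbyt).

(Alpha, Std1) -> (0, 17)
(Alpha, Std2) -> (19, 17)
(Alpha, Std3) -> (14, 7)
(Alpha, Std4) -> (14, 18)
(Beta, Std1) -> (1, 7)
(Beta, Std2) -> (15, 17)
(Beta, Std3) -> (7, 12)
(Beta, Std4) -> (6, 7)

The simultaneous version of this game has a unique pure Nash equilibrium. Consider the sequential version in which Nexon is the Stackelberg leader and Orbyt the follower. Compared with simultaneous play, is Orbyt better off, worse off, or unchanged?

worse off

Orbyt best-responds to each possible Nexon move:
- Alpha: Orbyt compares 17, 17, 7, 18 and picks Std4; Nexon would get 14.
- Beta: Orbyt compares 7, 17, 12, 7 and picks Std2; Nexon would get 15.
Maximizing over 14, 15, Nexon chooses Beta. Subgame-perfect outcome: (Beta, Std2) with payoffs (15, 17).
Now find the simultaneous Nash equilibrium.
Nexon's best replies: Std1→Beta; Std2→Alpha; Std3→Alpha; Std4→Alpha.
Orbyt's best replies: Alpha→Std4; Beta→Std2.
Only (Alpha, Std4) has each player best-responding; Nash payoffs (14, 18).
Orbyt earns 17 sequentially versus 18 at the Nash outcome: worse off.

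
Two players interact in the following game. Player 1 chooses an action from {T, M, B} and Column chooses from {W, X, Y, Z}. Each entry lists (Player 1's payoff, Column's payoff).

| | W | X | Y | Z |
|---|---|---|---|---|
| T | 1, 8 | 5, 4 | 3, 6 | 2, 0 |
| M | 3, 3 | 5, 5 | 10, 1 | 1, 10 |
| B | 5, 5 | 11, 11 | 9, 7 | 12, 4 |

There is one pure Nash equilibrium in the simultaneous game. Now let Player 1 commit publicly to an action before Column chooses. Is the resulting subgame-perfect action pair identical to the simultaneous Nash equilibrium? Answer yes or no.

Backward induction with Player 1 moving first.
- T: BR = W, leader payoff 1.
- M: BR = Z, leader payoff 1.
- B: BR = X, leader payoff 11.
Player 1's induced payoffs are 1, 1, 11, so Player 1 commits to B. Subgame-perfect outcome: (B, X) with payoffs (11, 11).
Under simultaneous play:
Player 1's best replies: W→B; X→B; Y→M; Z→B.
Column's best replies: T→W; M→Z; B→X.
Only (B, X) has each player best-responding; Nash payoffs (11, 11).
Sequential outcome (B, X) coincides with the Nash profile (B, X).

yes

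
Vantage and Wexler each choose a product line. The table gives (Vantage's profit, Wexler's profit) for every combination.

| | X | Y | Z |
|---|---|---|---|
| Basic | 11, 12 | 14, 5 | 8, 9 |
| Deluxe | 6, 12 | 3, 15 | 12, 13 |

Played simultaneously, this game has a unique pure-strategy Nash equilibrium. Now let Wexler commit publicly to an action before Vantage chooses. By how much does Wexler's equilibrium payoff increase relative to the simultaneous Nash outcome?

1

Backward induction with Wexler moving first.
- X → Vantage plays Basic (best of 11, 6); Wexler gets 12.
- Y → Vantage plays Basic (best of 14, 3); Wexler gets 5.
- Z → Vantage plays Deluxe (best of 8, 12); Wexler gets 13.
Wexler's induced payoffs are 12, 5, 13, so Wexler commits to Z. Subgame-perfect outcome: (Deluxe, Z) with payoffs (12, 13).
Under simultaneous play:
Vantage's best replies: X→Basic; Y→Basic; Z→Deluxe.
Wexler's best replies: Basic→X; Deluxe→Y.
Only (Basic, X) has each player best-responding; Nash payoffs (11, 12).
Wexler's commitment gain: 13 − 12 = 1.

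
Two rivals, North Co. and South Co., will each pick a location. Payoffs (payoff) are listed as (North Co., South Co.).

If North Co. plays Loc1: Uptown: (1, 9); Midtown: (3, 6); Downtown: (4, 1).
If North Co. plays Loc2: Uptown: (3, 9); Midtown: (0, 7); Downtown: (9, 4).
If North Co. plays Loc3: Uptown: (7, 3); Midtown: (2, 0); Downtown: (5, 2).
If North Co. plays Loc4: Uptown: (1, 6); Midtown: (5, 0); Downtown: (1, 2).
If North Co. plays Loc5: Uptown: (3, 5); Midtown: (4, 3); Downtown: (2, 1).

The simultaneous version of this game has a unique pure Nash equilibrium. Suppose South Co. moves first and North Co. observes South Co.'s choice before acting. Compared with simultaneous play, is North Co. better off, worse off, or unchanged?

Backward induction with South Co. moving first.
- Uptown: BR = Loc3, leader payoff 3.
- Midtown: BR = Loc4, leader payoff 0.
- Downtown: BR = Loc2, leader payoff 4.
Among 3, 0, 4, the best is 4 at Downtown. Subgame-perfect outcome: (Loc2, Downtown) with payoffs (9, 4).
Now find the simultaneous Nash equilibrium.
North Co.'s best replies: Uptown→Loc3; Midtown→Loc4; Downtown→Loc2.
South Co.'s best replies: Loc1→Uptown; Loc2→Uptown; Loc3→Uptown; Loc4→Uptown; Loc5→Uptown.
The unique mutual best reply is (Loc3, Uptown), giving (7, 3).
North Co. earns 9 sequentially versus 7 at the Nash outcome: better off.

better off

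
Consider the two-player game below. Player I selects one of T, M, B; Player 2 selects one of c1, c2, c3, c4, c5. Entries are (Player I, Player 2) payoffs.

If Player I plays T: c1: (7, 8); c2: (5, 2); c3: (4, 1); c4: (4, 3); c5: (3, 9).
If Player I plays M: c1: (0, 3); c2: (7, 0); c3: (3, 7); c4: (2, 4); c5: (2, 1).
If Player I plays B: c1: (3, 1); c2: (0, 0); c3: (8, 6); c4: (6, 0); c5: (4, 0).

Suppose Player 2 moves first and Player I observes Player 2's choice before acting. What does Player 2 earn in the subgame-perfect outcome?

Backward induction with Player 2 moving first.
- c1: Player I compares 7, 0, 3 and picks T; Player 2 would get 8.
- c2: Player I compares 5, 7, 0 and picks M; Player 2 would get 0.
- c3: Player I compares 4, 3, 8 and picks B; Player 2 would get 6.
- c4: Player I compares 4, 2, 6 and picks B; Player 2 would get 0.
- c5: Player I compares 3, 2, 4 and picks B; Player 2 would get 0.
Maximizing over 8, 0, 6, 0, 0, Player 2 chooses c1. Subgame-perfect outcome: (T, c1) with payoffs (7, 8).

8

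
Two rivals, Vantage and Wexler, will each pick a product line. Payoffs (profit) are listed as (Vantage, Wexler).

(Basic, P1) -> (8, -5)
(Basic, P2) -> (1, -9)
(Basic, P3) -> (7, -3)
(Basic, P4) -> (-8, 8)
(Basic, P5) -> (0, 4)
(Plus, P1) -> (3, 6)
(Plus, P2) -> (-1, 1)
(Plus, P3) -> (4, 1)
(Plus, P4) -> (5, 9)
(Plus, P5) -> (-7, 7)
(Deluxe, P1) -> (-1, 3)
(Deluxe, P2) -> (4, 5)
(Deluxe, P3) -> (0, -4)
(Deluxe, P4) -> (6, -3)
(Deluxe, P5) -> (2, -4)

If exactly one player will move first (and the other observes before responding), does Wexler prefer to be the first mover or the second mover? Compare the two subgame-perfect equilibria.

second

If Vantage leads: Wexler's best replies are Basic→P4, Plus→P4, Deluxe→P2; Vantage's induced payoffs -8, 5, 4; outcome (Plus, P4), payoffs (5, 9).
If Wexler leads: Vantage's best replies are P1→Basic, P2→Deluxe, P3→Basic, P4→Deluxe, P5→Deluxe; Wexler's induced payoffs -5, 5, -3, -3, -4; outcome (Deluxe, P2), payoffs (4, 5).
Wexler gets 5 moving first and 9 moving second, so Wexler prefers to move second.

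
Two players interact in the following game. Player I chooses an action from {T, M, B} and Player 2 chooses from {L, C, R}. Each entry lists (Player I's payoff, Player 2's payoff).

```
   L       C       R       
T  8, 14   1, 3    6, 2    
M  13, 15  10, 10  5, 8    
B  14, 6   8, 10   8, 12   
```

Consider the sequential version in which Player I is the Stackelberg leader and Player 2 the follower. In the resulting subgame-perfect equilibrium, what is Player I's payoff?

13

Backward induction with Player I moving first.
- T: Player 2 compares 14, 3, 2 and picks L; Player I would get 8.
- M: Player 2 compares 15, 10, 8 and picks L; Player I would get 13.
- B: Player 2 compares 6, 10, 12 and picks R; Player I would get 8.
Among 8, 13, 8, the best is 13 at M. Subgame-perfect outcome: (M, L) with payoffs (13, 15).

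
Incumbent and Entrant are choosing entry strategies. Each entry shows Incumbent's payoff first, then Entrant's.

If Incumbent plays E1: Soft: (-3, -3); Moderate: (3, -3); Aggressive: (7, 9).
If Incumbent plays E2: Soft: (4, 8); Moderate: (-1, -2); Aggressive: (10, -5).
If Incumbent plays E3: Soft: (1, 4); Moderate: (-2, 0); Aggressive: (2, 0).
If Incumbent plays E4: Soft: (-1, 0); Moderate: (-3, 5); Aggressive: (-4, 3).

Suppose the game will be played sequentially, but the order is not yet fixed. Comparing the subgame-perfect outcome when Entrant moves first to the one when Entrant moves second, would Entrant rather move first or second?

second

If Incumbent leads: Entrant's best replies are E1→Aggressive, E2→Soft, E3→Soft, E4→Moderate; Incumbent's induced payoffs 7, 4, 1, -3; outcome (E1, Aggressive), payoffs (7, 9).
If Entrant leads: Incumbent's best replies are Soft→E2, Moderate→E1, Aggressive→E2; Entrant's induced payoffs 8, -3, -5; outcome (E2, Soft), payoffs (4, 8).
Entrant gets 8 moving first and 9 moving second, so Entrant prefers to move second.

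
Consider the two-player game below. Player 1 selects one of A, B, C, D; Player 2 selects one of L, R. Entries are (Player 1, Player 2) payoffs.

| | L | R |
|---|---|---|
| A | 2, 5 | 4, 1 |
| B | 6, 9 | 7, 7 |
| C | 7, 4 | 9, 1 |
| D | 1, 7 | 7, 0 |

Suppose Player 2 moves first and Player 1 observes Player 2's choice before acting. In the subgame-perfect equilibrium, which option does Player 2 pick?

L

Player 1 best-responds to each possible Player 2 move:
- L: Player 1 compares 2, 6, 7, 1 and picks C; Player 2 would get 4.
- R: Player 1 compares 4, 7, 9, 7 and picks C; Player 2 would get 1.
Player 2's induced payoffs are 4, 1, so Player 2 commits to L. Subgame-perfect outcome: (C, L) with payoffs (7, 4).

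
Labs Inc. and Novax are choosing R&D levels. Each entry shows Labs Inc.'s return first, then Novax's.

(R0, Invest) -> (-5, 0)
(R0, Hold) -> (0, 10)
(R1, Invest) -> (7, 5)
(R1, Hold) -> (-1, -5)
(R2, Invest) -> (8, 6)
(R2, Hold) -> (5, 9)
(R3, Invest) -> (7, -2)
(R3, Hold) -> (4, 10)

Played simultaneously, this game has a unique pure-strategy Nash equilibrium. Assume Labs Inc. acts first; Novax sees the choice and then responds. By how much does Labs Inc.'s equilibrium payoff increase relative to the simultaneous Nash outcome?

2

Work backward from Novax's decision.
- R0: BR = Hold, leader payoff 0.
- R1: BR = Invest, leader payoff 7.
- R2: BR = Hold, leader payoff 5.
- R3: BR = Hold, leader payoff 4.
Maximizing over 0, 7, 5, 4, Labs Inc. chooses R1. Subgame-perfect outcome: (R1, Invest) with payoffs (7, 5).
Now find the simultaneous Nash equilibrium.
Labs Inc.'s best replies: Invest→R2; Hold→R2.
Novax's best replies: R0→Hold; R1→Invest; R2→Hold; R3→Hold.
The unique mutual best reply is (R2, Hold), giving (5, 9).
Labs Inc.'s commitment gain: 7 − 5 = 2.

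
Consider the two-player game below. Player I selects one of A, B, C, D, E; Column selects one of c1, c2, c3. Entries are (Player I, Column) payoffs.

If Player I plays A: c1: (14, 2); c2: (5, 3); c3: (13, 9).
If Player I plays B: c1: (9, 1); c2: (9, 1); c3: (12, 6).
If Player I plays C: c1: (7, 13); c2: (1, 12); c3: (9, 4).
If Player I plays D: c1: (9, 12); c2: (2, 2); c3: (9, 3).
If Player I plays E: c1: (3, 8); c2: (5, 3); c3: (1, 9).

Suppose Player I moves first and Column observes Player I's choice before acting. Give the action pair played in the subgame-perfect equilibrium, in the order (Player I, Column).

(A, c3)

Work backward from Column's decision.
- A → Column plays c3 (best of 2, 3, 9); Player I gets 13.
- B → Column plays c3 (best of 1, 1, 6); Player I gets 12.
- C → Column plays c1 (best of 13, 12, 4); Player I gets 7.
- D → Column plays c1 (best of 12, 2, 3); Player I gets 9.
- E → Column plays c3 (best of 8, 3, 9); Player I gets 1.
Maximizing over 13, 12, 7, 9, 1, Player I chooses A. Subgame-perfect outcome: (A, c3) with payoffs (13, 9).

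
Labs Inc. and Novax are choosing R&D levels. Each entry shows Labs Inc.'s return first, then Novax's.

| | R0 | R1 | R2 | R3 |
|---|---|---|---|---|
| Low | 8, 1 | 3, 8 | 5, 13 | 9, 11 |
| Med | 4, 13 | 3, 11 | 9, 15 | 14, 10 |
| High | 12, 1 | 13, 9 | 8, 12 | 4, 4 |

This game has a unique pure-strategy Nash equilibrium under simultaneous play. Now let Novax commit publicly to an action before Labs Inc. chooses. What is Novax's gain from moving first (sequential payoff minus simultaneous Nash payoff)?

0

Labs Inc. best-responds to each possible Novax move:
- R0 → Labs Inc. plays High (best of 8, 4, 12); Novax gets 1.
- R1 → Labs Inc. plays High (best of 3, 3, 13); Novax gets 9.
- R2 → Labs Inc. plays Med (best of 5, 9, 8); Novax gets 15.
- R3 → Labs Inc. plays Med (best of 9, 14, 4); Novax gets 10.
Maximizing over 1, 9, 15, 10, Novax chooses R2. Subgame-perfect outcome: (Med, R2) with payoffs (9, 15).
For the simultaneous game, intersect best replies.
Labs Inc.'s best replies: R0→High; R1→High; R2→Med; R3→Med.
Novax's best replies: Low→R2; Med→R2; High→R2.
The unique mutual best reply is (Med, R2), giving (9, 15).
Novax's commitment gain: 15 − 15 = 0.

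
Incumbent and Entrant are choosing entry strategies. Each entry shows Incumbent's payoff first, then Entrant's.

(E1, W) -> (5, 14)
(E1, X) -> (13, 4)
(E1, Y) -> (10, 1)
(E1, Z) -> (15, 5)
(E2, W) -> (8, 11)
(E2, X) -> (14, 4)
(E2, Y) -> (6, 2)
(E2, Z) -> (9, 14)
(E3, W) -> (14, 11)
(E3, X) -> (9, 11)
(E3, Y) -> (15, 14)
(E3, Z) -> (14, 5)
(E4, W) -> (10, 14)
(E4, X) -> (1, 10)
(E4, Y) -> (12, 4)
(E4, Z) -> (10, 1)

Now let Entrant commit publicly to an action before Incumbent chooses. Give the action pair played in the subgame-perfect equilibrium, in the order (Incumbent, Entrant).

(E3, Y)

Solve by backward induction (Entrant leads).
- W: Incumbent compares 5, 8, 14, 10 and picks E3; Entrant would get 11.
- X: Incumbent compares 13, 14, 9, 1 and picks E2; Entrant would get 4.
- Y: Incumbent compares 10, 6, 15, 12 and picks E3; Entrant would get 14.
- Z: Incumbent compares 15, 9, 14, 10 and picks E1; Entrant would get 5.
Maximizing over 11, 4, 14, 5, Entrant chooses Y. Subgame-perfect outcome: (E3, Y) with payoffs (15, 14).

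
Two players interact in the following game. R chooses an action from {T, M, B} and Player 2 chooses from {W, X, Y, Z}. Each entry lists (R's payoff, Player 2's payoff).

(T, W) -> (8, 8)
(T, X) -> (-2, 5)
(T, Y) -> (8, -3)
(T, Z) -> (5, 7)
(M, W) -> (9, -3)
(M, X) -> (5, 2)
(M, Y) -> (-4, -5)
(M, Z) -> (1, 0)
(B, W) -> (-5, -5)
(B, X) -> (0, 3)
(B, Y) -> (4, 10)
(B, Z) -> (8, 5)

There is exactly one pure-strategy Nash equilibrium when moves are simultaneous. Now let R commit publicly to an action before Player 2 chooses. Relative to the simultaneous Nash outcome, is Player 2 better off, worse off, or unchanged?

better off

Player 2 best-responds to each possible R move:
- T: Player 2 compares 8, 5, -3, 7 and picks W; R would get 8.
- M: Player 2 compares -3, 2, -5, 0 and picks X; R would get 5.
- B: Player 2 compares -5, 3, 10, 5 and picks Y; R would get 4.
R's induced payoffs are 8, 5, 4, so R commits to T. Subgame-perfect outcome: (T, W) with payoffs (8, 8).
For the simultaneous game, intersect best replies.
R's best replies: W→M; X→M; Y→T; Z→B.
Player 2's best replies: T→W; M→X; B→Y.
The unique mutual best reply is (M, X), giving (5, 2).
Player 2 earns 8 sequentially versus 2 at the Nash outcome: better off.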